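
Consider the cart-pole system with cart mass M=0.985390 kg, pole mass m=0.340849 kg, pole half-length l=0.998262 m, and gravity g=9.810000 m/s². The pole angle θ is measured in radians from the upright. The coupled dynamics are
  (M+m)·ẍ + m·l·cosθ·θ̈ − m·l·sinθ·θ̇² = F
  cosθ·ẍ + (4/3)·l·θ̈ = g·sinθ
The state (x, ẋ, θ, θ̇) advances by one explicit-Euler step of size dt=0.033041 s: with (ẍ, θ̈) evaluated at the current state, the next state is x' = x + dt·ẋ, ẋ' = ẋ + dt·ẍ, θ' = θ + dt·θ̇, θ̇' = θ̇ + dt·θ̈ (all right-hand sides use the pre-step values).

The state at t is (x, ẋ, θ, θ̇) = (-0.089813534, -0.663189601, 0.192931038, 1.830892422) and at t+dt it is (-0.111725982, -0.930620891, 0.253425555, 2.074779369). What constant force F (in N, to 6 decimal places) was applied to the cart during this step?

ẍ = (ẋ'−ẋ)/dt = (-0.930620891−-0.663189601)/0.033041 = -8.093922
θ̈ = (θ̇'−θ̇)/dt = (2.074779369−1.830892422)/0.033041 = 7.381343
sinθ=0.191736, cosθ=0.981446
F = (M+m)·ẍ + m·l·cosθ·θ̈ − m·l·sinθ·θ̇² = -10.734476 + 2.464952 − 0.218694 = -8.488217

F = -8.488217 N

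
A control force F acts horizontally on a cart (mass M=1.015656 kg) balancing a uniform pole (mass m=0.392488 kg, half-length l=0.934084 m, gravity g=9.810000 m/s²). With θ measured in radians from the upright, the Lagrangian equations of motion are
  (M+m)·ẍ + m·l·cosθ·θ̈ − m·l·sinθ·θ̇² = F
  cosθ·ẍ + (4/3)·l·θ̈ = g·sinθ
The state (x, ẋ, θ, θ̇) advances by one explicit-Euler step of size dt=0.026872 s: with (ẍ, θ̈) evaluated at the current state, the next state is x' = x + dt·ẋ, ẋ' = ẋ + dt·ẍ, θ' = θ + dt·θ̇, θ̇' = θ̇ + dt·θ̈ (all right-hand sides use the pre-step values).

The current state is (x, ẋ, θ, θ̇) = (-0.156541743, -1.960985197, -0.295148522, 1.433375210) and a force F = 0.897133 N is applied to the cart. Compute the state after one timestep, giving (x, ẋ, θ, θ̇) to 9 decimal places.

sinθ=-0.290881953, cosθ=0.956758951
temp = (F + m·l·θ̇²·sinθ)/(M+m) = (0.897133 + -0.219103276)/1.408144 = 0.481505956
θ̈ = (g·sinθ − cosθ·temp)/(l·(4/3 − m·cos²θ/(M+m))) = -3.290806740
ẍ = temp − m·l·θ̈·cosθ/(M+m) = 1.301234691
Euler: x'=-0.156541743+0.026872·-1.960985197=-0.209237337, ẋ'=-1.960985197+0.026872·1.301234691=-1.926018418
       θ'=-0.295148522+0.026872·1.433375210=-0.256630863, θ̇'=1.433375210+0.026872·-3.290806740=1.344944651

(-0.209237337, -1.926018418, -0.256630863, 1.344944651)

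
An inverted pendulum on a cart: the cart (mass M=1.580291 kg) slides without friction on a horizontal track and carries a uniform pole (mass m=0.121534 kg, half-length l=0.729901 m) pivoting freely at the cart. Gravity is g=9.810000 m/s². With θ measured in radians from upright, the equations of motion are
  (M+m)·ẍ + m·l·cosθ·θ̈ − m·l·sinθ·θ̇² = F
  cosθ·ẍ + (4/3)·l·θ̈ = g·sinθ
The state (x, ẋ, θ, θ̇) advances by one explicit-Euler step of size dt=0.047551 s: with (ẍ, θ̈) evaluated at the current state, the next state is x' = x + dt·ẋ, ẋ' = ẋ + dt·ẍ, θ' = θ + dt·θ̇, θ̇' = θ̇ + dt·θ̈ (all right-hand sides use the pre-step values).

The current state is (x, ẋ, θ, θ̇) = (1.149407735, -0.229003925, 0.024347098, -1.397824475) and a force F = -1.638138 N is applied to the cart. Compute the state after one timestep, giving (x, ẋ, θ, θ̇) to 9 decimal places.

(1.138518369, -0.277881976, -0.042120854, -1.335946464)

sinθ=0.024344693, cosθ=0.999703624
temp = (F + m·l·θ̇²·sinθ)/(M+m) = (-1.638138 + 0.004219600)/1.701825 = -0.960097777
θ̈ = (g·sinθ − cosθ·temp)/(l·(4/3 − m·cos²θ/(M+m))) = 1.301297776
ẍ = temp − m·l·θ̈·cosθ/(M+m) = -1.027907943
Euler: x'=1.149407735+0.047551·-0.229003925=1.138518369, ẋ'=-0.229003925+0.047551·-1.027907943=-0.277881976
       θ'=0.024347098+0.047551·-1.397824475=-0.042120854, θ̇'=-1.397824475+0.047551·1.301297776=-1.335946464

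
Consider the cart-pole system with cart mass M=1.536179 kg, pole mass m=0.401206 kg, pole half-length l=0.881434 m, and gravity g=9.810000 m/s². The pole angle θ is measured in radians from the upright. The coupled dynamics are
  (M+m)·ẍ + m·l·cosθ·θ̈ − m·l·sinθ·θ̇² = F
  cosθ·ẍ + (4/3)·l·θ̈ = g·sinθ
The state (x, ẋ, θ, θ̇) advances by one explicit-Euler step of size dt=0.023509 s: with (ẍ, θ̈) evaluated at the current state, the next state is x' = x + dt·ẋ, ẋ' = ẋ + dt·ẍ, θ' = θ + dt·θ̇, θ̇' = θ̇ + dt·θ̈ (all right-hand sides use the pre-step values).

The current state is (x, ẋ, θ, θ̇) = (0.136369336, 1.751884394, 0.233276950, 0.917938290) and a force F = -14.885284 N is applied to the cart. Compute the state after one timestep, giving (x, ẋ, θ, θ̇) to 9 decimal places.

(0.177554386, 1.531664752, 0.254856761, 1.145607585)

sinθ=0.231166950, cosθ=0.972914098
temp = (F + m·l·θ̇²·sinθ)/(M+m) = (-14.885284 + 0.068882664)/1.937385 = -7.647628807
θ̈ = (g·sinθ − cosθ·temp)/(l·(4/3 − m·cos²θ/(M+m))) = 9.684346219
ẍ = temp − m·l·θ̈·cosθ/(M+m) = -9.367461058
Euler: x'=0.136369336+0.023509·1.751884394=0.177554386, ẋ'=1.751884394+0.023509·-9.367461058=1.531664752
       θ'=0.233276950+0.023509·0.917938290=0.254856761, θ̇'=0.917938290+0.023509·9.684346219=1.145607585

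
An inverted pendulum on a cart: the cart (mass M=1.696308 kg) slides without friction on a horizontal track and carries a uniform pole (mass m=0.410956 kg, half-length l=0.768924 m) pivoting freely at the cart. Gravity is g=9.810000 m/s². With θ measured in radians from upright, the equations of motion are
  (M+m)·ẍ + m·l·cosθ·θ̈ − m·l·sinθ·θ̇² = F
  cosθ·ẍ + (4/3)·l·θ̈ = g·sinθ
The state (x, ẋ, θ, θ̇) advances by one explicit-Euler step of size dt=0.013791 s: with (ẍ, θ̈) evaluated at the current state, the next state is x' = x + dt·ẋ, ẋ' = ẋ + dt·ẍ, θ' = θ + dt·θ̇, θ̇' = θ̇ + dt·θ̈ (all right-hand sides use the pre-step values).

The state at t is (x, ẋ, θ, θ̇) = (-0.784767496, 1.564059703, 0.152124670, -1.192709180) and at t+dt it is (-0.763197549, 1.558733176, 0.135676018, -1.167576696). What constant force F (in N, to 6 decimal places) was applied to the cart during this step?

ẍ = (ẋ'−ẋ)/dt = (1.558733176−1.564059703)/0.013791 = -0.386232
θ̈ = (θ̇'−θ̇)/dt = (-1.167576696−-1.192709180)/0.013791 = 1.822383
sinθ=0.151539, cosθ=0.988451
F = (M+m)·ẍ + m·l·cosθ·θ̈ − m·l·sinθ·θ̇² = -0.813893 + 0.569212 − 0.068119 = -0.312801

F = -0.312801 N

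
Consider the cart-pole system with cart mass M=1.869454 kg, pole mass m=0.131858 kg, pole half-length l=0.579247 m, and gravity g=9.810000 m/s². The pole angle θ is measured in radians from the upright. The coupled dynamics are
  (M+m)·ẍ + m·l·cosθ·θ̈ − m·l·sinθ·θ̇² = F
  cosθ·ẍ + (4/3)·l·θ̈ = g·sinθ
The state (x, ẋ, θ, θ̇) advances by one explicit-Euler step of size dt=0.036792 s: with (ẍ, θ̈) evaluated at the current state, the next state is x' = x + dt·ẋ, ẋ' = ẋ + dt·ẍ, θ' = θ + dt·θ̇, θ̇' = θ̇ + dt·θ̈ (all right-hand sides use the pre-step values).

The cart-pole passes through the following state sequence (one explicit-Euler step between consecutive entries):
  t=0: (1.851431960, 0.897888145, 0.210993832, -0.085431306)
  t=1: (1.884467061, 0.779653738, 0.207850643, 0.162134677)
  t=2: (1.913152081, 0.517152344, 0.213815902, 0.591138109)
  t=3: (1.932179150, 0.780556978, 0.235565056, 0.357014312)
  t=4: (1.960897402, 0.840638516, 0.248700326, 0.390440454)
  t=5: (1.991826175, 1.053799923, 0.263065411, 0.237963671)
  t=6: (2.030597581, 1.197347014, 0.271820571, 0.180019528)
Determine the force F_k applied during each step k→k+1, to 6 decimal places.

step 0→1:
  ẍ = (ẋ'−ẋ)/dt = (0.779653738−0.897888145)/0.036792 = -3.213590
  θ̈ = (θ̇'−θ̇)/dt = (0.162134677−-0.085431306)/0.036792 = 6.728799
  sinθ=0.209432, cosθ=0.977823
  F = (M+m)·ẍ + m·l·cosθ·θ̈ − m·l·sinθ·θ̇² = -6.431396 + 0.502537 − 0.000117 = -5.928976
step 1→2:
  ẍ = (ẋ'−ẋ)/dt = (0.517152344−0.779653738)/0.036792 = -7.134741
  θ̈ = (θ̇'−θ̇)/dt = (0.591138109−0.162134677)/0.036792 = 11.660237
  sinθ=0.206357, cosθ=0.978477
  F = (M+m)·ẍ + m·l·cosθ·θ̈ − m·l·sinθ·θ̇² = -14.278843 + 0.871421 − 0.000414 = -13.407836
step 2→3:
  ẍ = (ẋ'−ẋ)/dt = (0.780556978−0.517152344)/0.036792 = 7.159291
  θ̈ = (θ̇'−θ̇)/dt = (0.357014312−0.591138109)/0.036792 = -6.363443
  sinθ=0.212190, cosθ=0.977228
  F = (M+m)·ẍ + m·l·cosθ·θ̈ − m·l·sinθ·θ̇² = 14.327975 + -0.474962 − 0.005663 = 13.847350
step 3→4:
  ẍ = (ẋ'−ẋ)/dt = (0.840638516−0.780556978)/0.036792 = 1.633006
  θ̈ = (θ̇'−θ̇)/dt = (0.390440454−0.357014312)/0.036792 = 0.908517
  sinθ=0.233392, cosθ=0.972383
  F = (M+m)·ẍ + m·l·cosθ·θ̈ − m·l·sinθ·θ̇² = 3.268154 + 0.067475 − 0.002272 = 3.333356
step 4→5:
  ẍ = (ẋ'−ẋ)/dt = (1.053799923−0.840638516)/0.036792 = 5.793689
  θ̈ = (θ̇'−θ̇)/dt = (0.237963671−0.390440454)/0.036792 = -4.144292
  sinθ=0.246144, cosθ=0.969233
  F = (M+m)·ẍ + m·l·cosθ·θ̈ − m·l·sinθ·θ̇² = 11.594979 + -0.306795 − 0.002866 = 11.285318
step 5→6:
  ẍ = (ẋ'−ẋ)/dt = (1.197347014−1.053799923)/0.036792 = 3.901584
  θ̈ = (θ̇'−θ̇)/dt = (0.180019528−0.237963671)/0.036792 = -1.574911
  sinθ=0.260042, cosθ=0.965597
  F = (M+m)·ẍ + m·l·cosθ·θ̈ − m·l·sinθ·θ̇² = 7.808288 + -0.116151 − 0.001125 = 7.691012

F_0 = -5.928976 N
F_1 = -13.407836 N
F_2 = 13.847350 N
F_3 = 3.333356 N
F_4 = 11.285318 N
F_5 = 7.691012 N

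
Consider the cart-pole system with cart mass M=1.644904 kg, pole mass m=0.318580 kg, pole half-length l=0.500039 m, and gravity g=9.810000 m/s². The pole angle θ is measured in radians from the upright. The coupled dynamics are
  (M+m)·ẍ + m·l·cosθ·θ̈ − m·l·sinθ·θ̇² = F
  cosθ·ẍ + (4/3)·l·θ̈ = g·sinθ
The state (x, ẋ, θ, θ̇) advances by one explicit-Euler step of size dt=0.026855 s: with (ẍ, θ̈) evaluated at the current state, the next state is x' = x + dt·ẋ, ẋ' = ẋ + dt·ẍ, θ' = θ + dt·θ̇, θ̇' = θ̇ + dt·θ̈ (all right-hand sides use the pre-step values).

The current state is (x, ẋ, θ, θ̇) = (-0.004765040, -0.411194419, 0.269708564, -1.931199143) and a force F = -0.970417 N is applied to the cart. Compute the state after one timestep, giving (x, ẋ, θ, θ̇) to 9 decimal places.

sinθ=0.266450548, cosθ=0.963848591
temp = (F + m·l·θ̇²·sinθ)/(M+m) = (-0.970417 + 0.158304450)/1.963484 = -0.413607929
θ̈ = (g·sinθ − cosθ·temp)/(l·(4/3 − m·cos²θ/(M+m))) = 5.094368115
ẍ = temp − m·l·θ̈·cosθ/(M+m) = -0.811984839
Euler: x'=-0.004765040+0.026855·-0.411194419=-0.015807666, ẋ'=-0.411194419+0.026855·-0.811984839=-0.433000272
       θ'=0.269708564+0.026855·-1.931199143=0.217846211, θ̇'=-1.931199143+0.026855·5.094368115=-1.794389887

(-0.015807666, -0.433000272, 0.217846211, -1.794389887)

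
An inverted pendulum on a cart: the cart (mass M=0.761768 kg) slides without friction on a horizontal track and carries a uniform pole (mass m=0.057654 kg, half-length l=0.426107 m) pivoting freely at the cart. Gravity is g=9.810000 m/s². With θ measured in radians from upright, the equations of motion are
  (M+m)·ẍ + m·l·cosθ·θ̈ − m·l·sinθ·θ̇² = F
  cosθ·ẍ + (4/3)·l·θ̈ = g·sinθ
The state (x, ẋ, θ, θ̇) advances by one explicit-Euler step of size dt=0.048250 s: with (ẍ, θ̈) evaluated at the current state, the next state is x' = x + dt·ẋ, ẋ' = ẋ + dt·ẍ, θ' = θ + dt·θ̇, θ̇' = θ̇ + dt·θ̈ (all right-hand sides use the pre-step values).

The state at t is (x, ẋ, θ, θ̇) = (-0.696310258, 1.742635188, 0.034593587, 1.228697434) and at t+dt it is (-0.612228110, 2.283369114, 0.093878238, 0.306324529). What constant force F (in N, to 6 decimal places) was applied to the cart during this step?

F = 8.712564 N

ẍ = (ẋ'−ẋ)/dt = (2.283369114−1.742635188)/0.048250 = 11.206921
θ̈ = (θ̇'−θ̇)/dt = (0.306324529−1.228697434)/0.048250 = -19.116537
sinθ=0.034587, cosθ=0.999402
F = (M+m)·ẍ + m·l·cosθ·θ̈ − m·l·sinθ·θ̇² = 9.183197 + -0.469351 − 0.001283 = 8.712564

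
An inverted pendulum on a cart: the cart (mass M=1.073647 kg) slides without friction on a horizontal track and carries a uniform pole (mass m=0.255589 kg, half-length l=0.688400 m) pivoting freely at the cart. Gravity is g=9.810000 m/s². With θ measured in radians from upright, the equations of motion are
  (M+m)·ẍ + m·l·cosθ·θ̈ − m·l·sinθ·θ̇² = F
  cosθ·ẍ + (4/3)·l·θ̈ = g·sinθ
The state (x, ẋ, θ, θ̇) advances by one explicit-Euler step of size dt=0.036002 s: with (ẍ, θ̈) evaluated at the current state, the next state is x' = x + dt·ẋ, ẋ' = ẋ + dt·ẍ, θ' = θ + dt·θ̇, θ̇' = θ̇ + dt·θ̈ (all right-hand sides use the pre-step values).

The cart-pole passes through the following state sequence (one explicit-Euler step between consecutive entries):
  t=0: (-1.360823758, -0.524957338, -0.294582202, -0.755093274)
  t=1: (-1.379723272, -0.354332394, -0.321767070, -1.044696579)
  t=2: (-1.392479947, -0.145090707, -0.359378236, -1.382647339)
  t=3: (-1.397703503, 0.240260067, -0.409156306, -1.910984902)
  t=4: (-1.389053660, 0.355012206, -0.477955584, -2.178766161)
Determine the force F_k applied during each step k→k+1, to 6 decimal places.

F_0 = 4.974430 N
F_1 = 6.219321 N
F_2 = 11.928782 N
F_3 = 3.291741 N

step 0→1:
  ẍ = (ẋ'−ẋ)/dt = (-0.354332394−-0.524957338)/0.036002 = 4.739318
  θ̈ = (θ̇'−θ̇)/dt = (-1.044696579−-0.755093274)/0.036002 = -8.044089
  sinθ=-0.290340, cosθ=0.956924
  F = (M+m)·ẍ + m·l·cosθ·θ̈ − m·l·sinθ·θ̇² = 6.299673 + -1.354369 − -0.029127 = 4.974430
step 1→2:
  ẍ = (ẋ'−ẋ)/dt = (-0.145090707−-0.354332394)/0.036002 = 5.811946
  θ̈ = (θ̇'−θ̇)/dt = (-1.382647339−-1.044696579)/0.036002 = -9.387000
  sinθ=-0.316243, cosθ=0.948678
  F = (M+m)·ẍ + m·l·cosθ·θ̈ − m·l·sinθ·θ̇² = 7.725448 + -1.566855 − -0.060727 = 6.219321
step 2→3:
  ẍ = (ẋ'−ẋ)/dt = (0.240260067−-0.145090707)/0.036002 = 10.703594
  θ̈ = (θ̇'−θ̇)/dt = (-1.910984902−-1.382647339)/0.036002 = -14.675228
  sinθ=-0.351692, cosθ=0.936116
  F = (M+m)·ẍ + m·l·cosθ·θ̈ − m·l·sinθ·θ̇² = 14.227602 + -2.417115 − -0.118296 = 11.928782
step 3→4:
  ẍ = (ẋ'−ẋ)/dt = (0.355012206−0.240260067)/0.036002 = 3.187382
  θ̈ = (θ̇'−θ̇)/dt = (-2.178766161−-1.910984902)/0.036002 = -7.437955
  sinθ=-0.397835, cosθ=0.917457
  F = (M+m)·ẍ + m·l·cosθ·θ̈ − m·l·sinθ·θ̇² = 4.236783 + -1.200666 − -0.255624 = 3.291741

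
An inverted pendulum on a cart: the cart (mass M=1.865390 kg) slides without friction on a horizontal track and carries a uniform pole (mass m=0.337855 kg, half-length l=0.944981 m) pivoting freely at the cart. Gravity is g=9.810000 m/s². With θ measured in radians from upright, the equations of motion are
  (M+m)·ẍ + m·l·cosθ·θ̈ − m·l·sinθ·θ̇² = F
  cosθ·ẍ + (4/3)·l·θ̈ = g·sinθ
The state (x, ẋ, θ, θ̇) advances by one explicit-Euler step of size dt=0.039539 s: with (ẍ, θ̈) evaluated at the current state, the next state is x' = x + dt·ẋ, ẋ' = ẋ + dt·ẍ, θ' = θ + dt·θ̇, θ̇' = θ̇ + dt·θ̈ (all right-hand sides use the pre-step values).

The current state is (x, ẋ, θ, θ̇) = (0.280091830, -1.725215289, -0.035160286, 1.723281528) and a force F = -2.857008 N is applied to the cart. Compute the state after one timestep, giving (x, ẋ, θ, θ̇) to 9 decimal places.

(0.211878543, -1.782045390, 0.032976542, 1.757536105)

sinθ=-0.035153042, cosθ=0.999381941
temp = (F + m·l·θ̇²·sinθ)/(M+m) = (-2.857008 + -0.033329501)/2.203245 = -1.311854787
θ̈ = (g·sinθ − cosθ·temp)/(l·(4/3 − m·cos²θ/(M+m))) = 0.866349103
ẍ = temp − m·l·θ̈·cosθ/(M+m) = -1.437317612
Euler: x'=0.280091830+0.039539·-1.725215289=0.211878543, ẋ'=-1.725215289+0.039539·-1.437317612=-1.782045390
       θ'=-0.035160286+0.039539·1.723281528=0.032976542, θ̇'=1.723281528+0.039539·0.866349103=1.757536105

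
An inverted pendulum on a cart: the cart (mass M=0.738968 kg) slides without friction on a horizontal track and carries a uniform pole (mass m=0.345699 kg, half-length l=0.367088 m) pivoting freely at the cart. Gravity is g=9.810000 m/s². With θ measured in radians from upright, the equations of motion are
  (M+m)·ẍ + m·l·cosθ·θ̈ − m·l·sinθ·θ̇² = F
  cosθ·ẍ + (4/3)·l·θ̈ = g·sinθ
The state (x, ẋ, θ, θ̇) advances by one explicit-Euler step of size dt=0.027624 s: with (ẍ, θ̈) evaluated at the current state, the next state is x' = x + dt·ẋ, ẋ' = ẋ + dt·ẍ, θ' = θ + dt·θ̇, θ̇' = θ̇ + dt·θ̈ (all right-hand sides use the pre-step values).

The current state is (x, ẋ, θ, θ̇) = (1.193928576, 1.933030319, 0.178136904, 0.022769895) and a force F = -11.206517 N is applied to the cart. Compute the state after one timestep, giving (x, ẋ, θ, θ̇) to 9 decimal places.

(1.247326606, 1.546937301, 0.178765900, 0.897223651)

sinθ=0.177196269, cosθ=0.984175534
temp = (F + m·l·θ̇²·sinθ)/(M+m) = (-11.206517 + 0.000011659)/1.084667 = -10.331747293
θ̈ = (g·sinθ − cosθ·temp)/(l·(4/3 − m·cos²θ/(M+m))) = 31.655580511
ẍ = temp − m·l·θ̈·cosθ/(M+m) = -13.976723776
Euler: x'=1.193928576+0.027624·1.933030319=1.247326606, ẋ'=1.933030319+0.027624·-13.976723776=1.546937301
       θ'=0.178136904+0.027624·0.022769895=0.178765900, θ̇'=0.022769895+0.027624·31.655580511=0.897223651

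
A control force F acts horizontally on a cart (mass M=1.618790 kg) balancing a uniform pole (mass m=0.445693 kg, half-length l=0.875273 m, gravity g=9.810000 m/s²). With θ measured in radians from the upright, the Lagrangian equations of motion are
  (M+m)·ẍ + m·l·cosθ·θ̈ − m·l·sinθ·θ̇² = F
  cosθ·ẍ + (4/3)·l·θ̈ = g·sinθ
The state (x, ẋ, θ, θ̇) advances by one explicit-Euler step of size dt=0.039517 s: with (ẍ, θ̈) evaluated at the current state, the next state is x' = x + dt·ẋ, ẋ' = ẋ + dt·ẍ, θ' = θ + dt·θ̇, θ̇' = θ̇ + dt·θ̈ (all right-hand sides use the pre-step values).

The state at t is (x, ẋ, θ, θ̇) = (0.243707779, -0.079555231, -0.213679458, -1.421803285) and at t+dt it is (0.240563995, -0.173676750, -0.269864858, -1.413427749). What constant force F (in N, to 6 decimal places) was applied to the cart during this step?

ẍ = (ẋ'−ẋ)/dt = (-0.173676750−-0.079555231)/0.039517 = -2.381798
θ̈ = (θ̇'−θ̇)/dt = (-1.413427749−-1.421803285)/0.039517 = 0.211948
sinθ=-0.212057, cosθ=0.977257
F = (M+m)·ẍ + m·l·cosθ·θ̈ − m·l·sinθ·θ̇² = -4.917182 + 0.080801 − -0.167229 = -4.669152

F = -4.669152 N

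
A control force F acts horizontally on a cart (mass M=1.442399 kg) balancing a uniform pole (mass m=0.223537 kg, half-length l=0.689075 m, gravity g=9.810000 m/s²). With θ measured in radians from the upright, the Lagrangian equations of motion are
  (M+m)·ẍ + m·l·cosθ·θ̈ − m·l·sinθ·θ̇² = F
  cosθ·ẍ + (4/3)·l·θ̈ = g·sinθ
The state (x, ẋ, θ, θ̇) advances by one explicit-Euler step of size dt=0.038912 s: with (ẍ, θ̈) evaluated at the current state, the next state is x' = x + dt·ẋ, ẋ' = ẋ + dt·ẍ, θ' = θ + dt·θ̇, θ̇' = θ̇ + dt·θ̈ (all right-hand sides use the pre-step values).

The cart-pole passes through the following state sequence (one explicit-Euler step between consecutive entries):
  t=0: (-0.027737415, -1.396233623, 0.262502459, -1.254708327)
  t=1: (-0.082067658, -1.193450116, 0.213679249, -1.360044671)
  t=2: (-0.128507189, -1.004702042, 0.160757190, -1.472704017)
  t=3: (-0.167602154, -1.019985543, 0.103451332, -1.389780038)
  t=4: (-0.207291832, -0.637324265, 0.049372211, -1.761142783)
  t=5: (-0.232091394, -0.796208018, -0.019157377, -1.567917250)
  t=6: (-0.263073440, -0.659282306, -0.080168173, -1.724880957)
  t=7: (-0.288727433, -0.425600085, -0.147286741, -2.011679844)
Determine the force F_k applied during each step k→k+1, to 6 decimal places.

F_0 = 8.216134 N
F_1 = 7.584614 N
F_2 = -0.383782 N
F_3 = 14.889934 N
F_4 = -6.061900 N
F_5 = 5.248213 N
F_6 = 8.909665 N

step 0→1:
  ẍ = (ẋ'−ẋ)/dt = (-1.193450116−-1.396233623)/0.038912 = 5.211336
  θ̈ = (θ̇'−θ̇)/dt = (-1.360044671−-1.254708327)/0.038912 = -2.707040
  sinθ=0.259498, cosθ=0.965744
  F = (M+m)·ẍ + m·l·cosθ·θ̈ − m·l·sinθ·θ̇² = 8.681752 + -0.402691 − 0.062927 = 8.216134
step 1→2:
  ẍ = (ẋ'−ẋ)/dt = (-1.004702042−-1.193450116)/0.038912 = 4.850639
  θ̈ = (θ̇'−θ̇)/dt = (-1.472704017−-1.360044671)/0.038912 = -2.895234
  sinθ=0.212057, cosθ=0.977257
  F = (M+m)·ẍ + m·l·cosθ·θ̈ − m·l·sinθ·θ̇² = 8.080855 + -0.435821 − 0.060419 = 7.584614
step 2→3:
  ẍ = (ẋ'−ẋ)/dt = (-1.019985543−-1.004702042)/0.038912 = -0.392771
  θ̈ = (θ̇'−θ̇)/dt = (-1.389780038−-1.472704017)/0.038912 = 2.131064
  sinθ=0.160066, cosθ=0.987106
  F = (M+m)·ẍ + m·l·cosθ·θ̈ − m·l·sinθ·θ̇² = -0.654331 + 0.324023 − 0.053474 = -0.383782
step 3→4:
  ẍ = (ẋ'−ẋ)/dt = (-0.637324265−-1.019985543)/0.038912 = 9.834017
  θ̈ = (θ̇'−θ̇)/dt = (-1.761142783−-1.389780038)/0.038912 = -9.543656
  sinθ=0.103267, cosθ=0.994654
  F = (M+m)·ẍ + m·l·cosθ·θ̈ − m·l·sinθ·θ̇² = 16.382843 + -1.462186 − 0.030723 = 14.889934
step 4→5:
  ẍ = (ẋ'−ẋ)/dt = (-0.796208018−-0.637324265)/0.038912 = -4.083156
  θ̈ = (θ̇'−θ̇)/dt = (-1.567917250−-1.761142783)/0.038912 = 4.965706
  sinθ=0.049352, cosθ=0.998781
  F = (M+m)·ẍ + m·l·cosθ·θ̈ − m·l·sinθ·θ̇² = -6.802276 + 0.763954 − 0.023578 = -6.061900
step 5→6:
  ẍ = (ẋ'−ẋ)/dt = (-0.659282306−-0.796208018)/0.038912 = 3.518856
  θ̈ = (θ̇'−θ̇)/dt = (-1.724880957−-1.567917250)/0.038912 = -4.033812
  sinθ=-0.019156, cosθ=0.999817
  F = (M+m)·ẍ + m·l·cosθ·θ̈ − m·l·sinθ·θ̇² = 5.862188 + -0.621229 − -0.007254 = 5.248213
step 6→7:
  ẍ = (ẋ'−ẋ)/dt = (-0.425600085−-0.659282306)/0.038912 = 6.005402
  θ̈ = (θ̇'−θ̇)/dt = (-2.011679844−-1.724880957)/0.038912 = -7.370448
  sinθ=-0.080082, cosθ=0.996788
  F = (M+m)·ẍ + m·l·cosθ·θ̈ − m·l·sinθ·θ̇² = 10.004616 + -1.131652 − -0.036700 = 8.909665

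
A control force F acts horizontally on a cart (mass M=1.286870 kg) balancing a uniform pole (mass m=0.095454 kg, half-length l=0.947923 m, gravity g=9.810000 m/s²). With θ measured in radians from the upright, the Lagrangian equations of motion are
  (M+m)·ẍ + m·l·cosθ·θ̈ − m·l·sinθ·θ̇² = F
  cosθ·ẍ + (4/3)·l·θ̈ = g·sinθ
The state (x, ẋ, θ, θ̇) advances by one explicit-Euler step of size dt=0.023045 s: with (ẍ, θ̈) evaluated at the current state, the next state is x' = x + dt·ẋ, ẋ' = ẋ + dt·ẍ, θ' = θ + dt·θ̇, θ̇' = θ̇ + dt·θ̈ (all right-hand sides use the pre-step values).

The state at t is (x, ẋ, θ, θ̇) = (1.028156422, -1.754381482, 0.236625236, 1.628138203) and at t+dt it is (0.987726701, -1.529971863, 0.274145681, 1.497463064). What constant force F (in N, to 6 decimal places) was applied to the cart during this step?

F = 12.905907 N

ẍ = (ẋ'−ẋ)/dt = (-1.529971863−-1.754381482)/0.023045 = 9.737888
θ̈ = (θ̇'−θ̇)/dt = (1.497463064−1.628138203)/0.023045 = -5.670433
sinθ=0.234423, cosθ=0.972135
F = (M+m)·ẍ + m·l·cosθ·θ̈ − m·l·sinθ·θ̇² = 13.460916 + -0.498781 − 0.056228 = 12.905907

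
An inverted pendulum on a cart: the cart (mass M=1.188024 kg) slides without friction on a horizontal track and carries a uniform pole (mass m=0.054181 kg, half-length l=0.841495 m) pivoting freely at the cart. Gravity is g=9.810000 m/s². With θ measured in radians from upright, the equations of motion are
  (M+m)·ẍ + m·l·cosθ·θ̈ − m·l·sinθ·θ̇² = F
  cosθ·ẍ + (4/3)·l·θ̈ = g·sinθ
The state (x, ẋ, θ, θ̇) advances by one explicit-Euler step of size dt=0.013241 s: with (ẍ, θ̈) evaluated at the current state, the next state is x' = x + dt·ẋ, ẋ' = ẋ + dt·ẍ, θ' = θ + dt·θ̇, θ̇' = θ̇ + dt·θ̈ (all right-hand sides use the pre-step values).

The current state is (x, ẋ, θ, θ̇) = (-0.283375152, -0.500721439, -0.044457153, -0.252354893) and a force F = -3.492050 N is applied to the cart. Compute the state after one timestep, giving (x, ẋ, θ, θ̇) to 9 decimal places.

sinθ=-0.044442510, cosθ=0.999011944
temp = (F + m·l·θ̇²·sinθ)/(M+m) = (-3.492050 + -0.000129039)/1.242205 = -2.811274338
θ̈ = (g·sinθ − cosθ·temp)/(l·(4/3 − m·cos²θ/(M+m))) = 2.185919993
ẍ = temp − m·l·θ̈·cosθ/(M+m) = -2.891425574
Euler: x'=-0.283375152+0.013241·-0.500721439=-0.290005205, ẋ'=-0.500721439+0.013241·-2.891425574=-0.539006805
       θ'=-0.044457153+0.013241·-0.252354893=-0.047798584, θ̇'=-0.252354893+0.013241·2.185919993=-0.223411126

(-0.290005205, -0.539006805, -0.047798584, -0.223411126)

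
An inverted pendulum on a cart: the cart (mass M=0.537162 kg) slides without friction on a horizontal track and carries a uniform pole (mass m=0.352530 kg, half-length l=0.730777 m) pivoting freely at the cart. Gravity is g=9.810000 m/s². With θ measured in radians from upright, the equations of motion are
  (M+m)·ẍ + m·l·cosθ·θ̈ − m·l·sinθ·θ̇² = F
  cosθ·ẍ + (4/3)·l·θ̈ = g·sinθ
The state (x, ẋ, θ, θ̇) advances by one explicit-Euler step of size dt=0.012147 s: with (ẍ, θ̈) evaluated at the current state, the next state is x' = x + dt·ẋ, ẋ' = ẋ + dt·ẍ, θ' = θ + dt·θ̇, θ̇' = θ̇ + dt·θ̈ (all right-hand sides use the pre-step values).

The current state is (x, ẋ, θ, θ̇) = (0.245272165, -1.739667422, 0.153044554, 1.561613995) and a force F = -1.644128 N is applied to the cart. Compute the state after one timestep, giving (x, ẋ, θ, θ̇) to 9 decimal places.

(0.224140425, -1.776970705, 0.172013479, 1.618094898)

sinθ=0.152447802, cosθ=0.988311524
temp = (F + m·l·θ̇²·sinθ)/(M+m) = (-1.644128 + 0.095774414)/0.889692 = -1.740325400
θ̈ = (g·sinθ − cosθ·temp)/(l·(4/3 − m·cos²θ/(M+m))) = 4.649782106
ẍ = temp − m·l·θ̈·cosθ/(M+m) = -3.070987314
Euler: x'=0.245272165+0.012147·-1.739667422=0.224140425, ẋ'=-1.739667422+0.012147·-3.070987314=-1.776970705
       θ'=0.153044554+0.012147·1.561613995=0.172013479, θ̇'=1.561613995+0.012147·4.649782106=1.618094898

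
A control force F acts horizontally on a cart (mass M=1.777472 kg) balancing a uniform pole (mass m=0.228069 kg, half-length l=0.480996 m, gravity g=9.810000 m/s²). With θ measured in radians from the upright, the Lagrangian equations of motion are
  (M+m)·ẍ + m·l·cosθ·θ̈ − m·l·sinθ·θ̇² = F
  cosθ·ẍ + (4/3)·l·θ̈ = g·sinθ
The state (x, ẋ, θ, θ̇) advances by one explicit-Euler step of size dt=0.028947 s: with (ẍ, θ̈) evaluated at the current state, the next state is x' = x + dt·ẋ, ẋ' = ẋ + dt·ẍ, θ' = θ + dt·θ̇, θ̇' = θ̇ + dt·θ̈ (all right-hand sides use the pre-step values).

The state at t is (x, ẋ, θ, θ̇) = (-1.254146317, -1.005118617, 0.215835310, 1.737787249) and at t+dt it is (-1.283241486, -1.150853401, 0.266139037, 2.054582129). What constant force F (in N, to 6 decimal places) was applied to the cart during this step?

F = -8.995222 N

ẍ = (ẋ'−ẋ)/dt = (-1.150853401−-1.005118617)/0.028947 = -5.034538
θ̈ = (θ̇'−θ̇)/dt = (2.054582129−1.737787249)/0.028947 = 10.943962
sinθ=0.214163, cosθ=0.976798
F = (M+m)·ẍ + m·l·cosθ·θ̈ − m·l·sinθ·θ̇² = -10.096973 + 1.172700 − 0.070949 = -8.995222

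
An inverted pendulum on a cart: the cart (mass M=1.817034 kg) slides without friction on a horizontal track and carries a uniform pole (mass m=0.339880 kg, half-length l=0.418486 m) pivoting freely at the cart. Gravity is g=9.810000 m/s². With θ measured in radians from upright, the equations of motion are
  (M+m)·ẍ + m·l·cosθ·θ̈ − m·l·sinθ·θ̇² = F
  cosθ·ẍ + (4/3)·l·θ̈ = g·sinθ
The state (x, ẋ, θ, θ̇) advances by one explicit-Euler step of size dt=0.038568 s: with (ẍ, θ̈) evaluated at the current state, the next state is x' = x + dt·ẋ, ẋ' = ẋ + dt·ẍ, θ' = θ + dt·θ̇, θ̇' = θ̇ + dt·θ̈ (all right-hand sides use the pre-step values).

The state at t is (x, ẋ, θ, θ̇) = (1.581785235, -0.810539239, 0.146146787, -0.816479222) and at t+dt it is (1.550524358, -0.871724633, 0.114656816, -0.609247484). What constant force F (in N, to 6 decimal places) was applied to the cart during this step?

ẍ = (ẋ'−ẋ)/dt = (-0.871724633−-0.810539239)/0.038568 = -1.586429
θ̈ = (θ̇'−θ̇)/dt = (-0.609247484−-0.816479222)/0.038568 = 5.373152
sinθ=0.145627, cosθ=0.989340
F = (M+m)·ẍ + m·l·cosθ·θ̈ − m·l·sinθ·θ̇² = -3.421791 + 0.756103 − 0.013808 = -2.679496

F = -2.679496 N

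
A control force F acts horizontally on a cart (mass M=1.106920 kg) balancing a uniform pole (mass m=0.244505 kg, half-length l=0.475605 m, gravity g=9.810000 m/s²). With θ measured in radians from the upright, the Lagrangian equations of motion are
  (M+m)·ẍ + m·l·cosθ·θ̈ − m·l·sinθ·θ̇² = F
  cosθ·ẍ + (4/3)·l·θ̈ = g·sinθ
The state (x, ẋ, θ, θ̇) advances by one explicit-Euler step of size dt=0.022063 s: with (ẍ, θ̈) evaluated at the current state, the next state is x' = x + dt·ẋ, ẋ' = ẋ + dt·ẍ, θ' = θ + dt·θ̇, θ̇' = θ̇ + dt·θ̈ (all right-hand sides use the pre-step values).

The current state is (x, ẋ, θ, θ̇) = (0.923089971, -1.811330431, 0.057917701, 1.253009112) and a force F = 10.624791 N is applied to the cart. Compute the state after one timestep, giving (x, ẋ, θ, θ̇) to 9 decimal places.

(0.883126588, -1.612509412, 0.085562841, 0.959763050)

sinθ=0.057885326, cosθ=0.998323239
temp = (F + m·l·θ̇²·sinθ)/(M+m) = (10.624791 + 0.010568445)/1.351425 = 7.869737089
θ̈ = (g·sinθ − cosθ·temp)/(l·(4/3 − m·cos²θ/(M+m))) = -13.291305001
ẍ = temp − m·l·θ̈·cosθ/(M+m) = 9.011513358
Euler: x'=0.923089971+0.022063·-1.811330431=0.883126588, ẋ'=-1.811330431+0.022063·9.011513358=-1.612509412
       θ'=0.057917701+0.022063·1.253009112=0.085562841, θ̇'=1.253009112+0.022063·-13.291305001=0.959763050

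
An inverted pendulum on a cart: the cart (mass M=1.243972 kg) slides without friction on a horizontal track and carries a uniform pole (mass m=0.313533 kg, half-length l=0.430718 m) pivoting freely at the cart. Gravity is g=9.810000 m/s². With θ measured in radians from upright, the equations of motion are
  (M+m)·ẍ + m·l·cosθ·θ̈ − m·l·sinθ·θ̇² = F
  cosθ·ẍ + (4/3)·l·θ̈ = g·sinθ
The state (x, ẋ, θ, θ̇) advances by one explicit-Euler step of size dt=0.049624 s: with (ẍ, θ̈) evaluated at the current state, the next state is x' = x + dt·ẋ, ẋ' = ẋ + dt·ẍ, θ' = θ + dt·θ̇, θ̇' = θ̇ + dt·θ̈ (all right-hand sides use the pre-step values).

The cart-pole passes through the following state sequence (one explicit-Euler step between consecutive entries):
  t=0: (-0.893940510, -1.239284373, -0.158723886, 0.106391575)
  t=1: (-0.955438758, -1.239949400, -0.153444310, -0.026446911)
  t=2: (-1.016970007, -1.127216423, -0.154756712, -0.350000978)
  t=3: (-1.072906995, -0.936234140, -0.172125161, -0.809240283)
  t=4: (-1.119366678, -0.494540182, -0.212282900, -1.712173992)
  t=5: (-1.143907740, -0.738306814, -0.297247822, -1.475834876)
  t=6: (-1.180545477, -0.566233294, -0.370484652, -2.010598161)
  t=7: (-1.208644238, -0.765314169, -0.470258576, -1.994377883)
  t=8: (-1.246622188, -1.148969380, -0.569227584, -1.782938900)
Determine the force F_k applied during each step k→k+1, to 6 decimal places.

step 0→1:
  ẍ = (ẋ'−ẋ)/dt = (-1.239949400−-1.239284373)/0.049624 = -0.013401
  θ̈ = (θ̇'−θ̇)/dt = (-0.026446911−0.106391575)/0.049624 = -2.676900
  sinθ=-0.158058, cosθ=0.987430
  F = (M+m)·ẍ + m·l·cosθ·θ̈ − m·l·sinθ·θ̇² = -0.020873 + -0.356956 − -0.000242 = -0.377587
step 1→2:
  ẍ = (ẋ'−ẋ)/dt = (-1.127216423−-1.239949400)/0.049624 = 2.271743
  θ̈ = (θ̇'−θ̇)/dt = (-0.350000978−-0.026446911)/0.049624 = -6.520113
  sinθ=-0.152843, cosθ=0.988251
  F = (M+m)·ẍ + m·l·cosθ·θ̈ − m·l·sinθ·θ̇² = 3.538251 + -0.870159 − -0.000014 = 2.668107
step 2→3:
  ẍ = (ẋ'−ẋ)/dt = (-0.936234140−-1.127216423)/0.049624 = 3.848587
  θ̈ = (θ̇'−θ̇)/dt = (-0.809240283−-0.350000978)/0.049624 = -9.254379
  sinθ=-0.154140, cosθ=0.988049
  F = (M+m)·ẍ + m·l·cosθ·θ̈ − m·l·sinθ·θ̇² = 5.994194 + -1.234815 − -0.002550 = 4.761928
step 3→4:
  ẍ = (ẋ'−ẋ)/dt = (-0.494540182−-0.936234140)/0.049624 = 8.900813
  θ̈ = (θ̇'−θ̇)/dt = (-1.712173992−-0.809240283)/0.049624 = -18.195504
  sinθ=-0.171276, cosθ=0.985223
  F = (M+m)·ẍ + m·l·cosθ·θ̈ − m·l·sinθ·θ̇² = 13.863061 + -2.420889 − -0.015147 = 11.457319
step 4→5:
  ẍ = (ẋ'−ẋ)/dt = (-0.738306814−-0.494540182)/0.049624 = -4.912273
  θ̈ = (θ̇'−θ̇)/dt = (-1.475834876−-1.712173992)/0.049624 = 4.762597
  sinθ=-0.210692, cosθ=0.977552
  F = (M+m)·ẍ + m·l·cosθ·θ̈ − m·l·sinθ·θ̇² = -7.650890 + 0.628724 − -0.083410 = -6.938755
step 5→6:
  ẍ = (ẋ'−ẋ)/dt = (-0.566233294−-0.738306814)/0.049624 = 3.467546
  θ̈ = (θ̇'−θ̇)/dt = (-2.010598161−-1.475834876)/0.049624 = -10.776304
  sinθ=-0.292890, cosθ=0.956146
  F = (M+m)·ẍ + m·l·cosθ·θ̈ − m·l·sinθ·θ̇² = 5.400721 + -1.391459 − -0.086150 = 4.095412
step 6→7:
  ẍ = (ẋ'−ẋ)/dt = (-0.765314169−-0.566233294)/0.049624 = -4.011786
  θ̈ = (θ̇'−θ̇)/dt = (-1.994377883−-2.010598161)/0.049624 = 0.326864
  sinθ=-0.362067, cosθ=0.932152
  F = (M+m)·ẍ + m·l·cosθ·θ̈ − m·l·sinθ·θ̇² = -6.248377 + 0.041146 − -0.197659 = -6.009572
step 7→8:
  ẍ = (ẋ'−ẋ)/dt = (-1.148969380−-0.765314169)/0.049624 = -7.731243
  θ̈ = (θ̇'−θ̇)/dt = (-1.782938900−-1.994377883)/0.049624 = 4.260821
  sinθ=-0.453117, cosθ=0.891451
  F = (M+m)·ẍ + m·l·cosθ·θ̈ − m·l·sinθ·θ̇² = -12.041450 + 0.512941 − -0.243389 = -11.285120

F_0 = -0.377587 N
F_1 = 2.668107 N
F_2 = 4.761928 N
F_3 = 11.457319 N
F_4 = -6.938755 N
F_5 = 4.095412 N
F_6 = -6.009572 N
F_7 = -11.285120 N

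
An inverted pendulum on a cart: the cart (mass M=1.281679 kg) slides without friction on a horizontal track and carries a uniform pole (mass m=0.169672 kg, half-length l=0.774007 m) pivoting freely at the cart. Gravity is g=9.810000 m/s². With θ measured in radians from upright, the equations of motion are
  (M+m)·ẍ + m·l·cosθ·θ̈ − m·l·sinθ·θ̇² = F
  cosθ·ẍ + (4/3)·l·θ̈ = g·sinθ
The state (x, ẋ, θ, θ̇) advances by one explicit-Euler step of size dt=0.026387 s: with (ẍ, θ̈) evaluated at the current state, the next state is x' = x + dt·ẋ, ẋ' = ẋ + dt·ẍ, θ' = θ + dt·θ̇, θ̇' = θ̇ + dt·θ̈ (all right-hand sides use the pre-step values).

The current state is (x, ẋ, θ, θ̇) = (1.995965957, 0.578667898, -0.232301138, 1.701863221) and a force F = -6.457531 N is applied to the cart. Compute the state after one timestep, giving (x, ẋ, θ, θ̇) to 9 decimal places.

(2.011235267, 0.454441436, -0.187394073, 1.761258384)

sinθ=-0.230217459, cosθ=0.973139210
temp = (F + m·l·θ̇²·sinθ)/(M+m) = (-6.457531 + -0.087567435)/1.451351 = -4.509659231
θ̈ = (g·sinθ − cosθ·temp)/(l·(4/3 − m·cos²θ/(M+m))) = 2.250925187
ẍ = temp − m·l·θ̈·cosθ/(M+m) = -4.707866074
Euler: x'=1.995965957+0.026387·0.578667898=2.011235267, ẋ'=0.578667898+0.026387·-4.707866074=0.454441436
       θ'=-0.232301138+0.026387·1.701863221=-0.187394073, θ̇'=1.701863221+0.026387·2.250925187=1.761258384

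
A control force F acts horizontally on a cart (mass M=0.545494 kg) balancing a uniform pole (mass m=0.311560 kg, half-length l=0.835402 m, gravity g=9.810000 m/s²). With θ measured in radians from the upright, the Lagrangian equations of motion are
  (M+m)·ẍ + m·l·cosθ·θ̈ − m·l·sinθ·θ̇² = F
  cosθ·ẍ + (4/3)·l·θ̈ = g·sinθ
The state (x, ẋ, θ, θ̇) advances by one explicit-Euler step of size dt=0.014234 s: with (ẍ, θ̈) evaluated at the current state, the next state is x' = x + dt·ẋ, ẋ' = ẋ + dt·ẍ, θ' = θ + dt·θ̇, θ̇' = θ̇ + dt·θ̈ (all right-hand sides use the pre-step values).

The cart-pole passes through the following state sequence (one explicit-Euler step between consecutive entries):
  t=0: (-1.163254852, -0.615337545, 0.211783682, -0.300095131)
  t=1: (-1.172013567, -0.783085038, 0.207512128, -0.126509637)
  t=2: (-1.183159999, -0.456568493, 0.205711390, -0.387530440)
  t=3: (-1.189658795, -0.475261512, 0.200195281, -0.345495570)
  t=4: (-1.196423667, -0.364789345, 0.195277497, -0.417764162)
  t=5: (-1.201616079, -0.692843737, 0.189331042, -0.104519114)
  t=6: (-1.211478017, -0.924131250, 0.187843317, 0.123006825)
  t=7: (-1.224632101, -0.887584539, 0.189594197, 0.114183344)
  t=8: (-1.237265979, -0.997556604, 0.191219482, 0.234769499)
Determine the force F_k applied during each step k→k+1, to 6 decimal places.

step 0→1:
  ẍ = (ẋ'−ẋ)/dt = (-0.783085038−-0.615337545)/0.014234 = -11.784986
  θ̈ = (θ̇'−θ̇)/dt = (-0.126509637−-0.300095131)/0.014234 = 12.195131
  sinθ=0.210204, cosθ=0.977658
  F = (M+m)·ẍ + m·l·cosθ·θ̈ − m·l·sinθ·θ̇² = -10.100370 + 3.103205 − 0.004927 = -7.002092
step 1→2:
  ẍ = (ẋ'−ẋ)/dt = (-0.456568493−-0.783085038)/0.014234 = 22.939198
  θ̈ = (θ̇'−θ̇)/dt = (-0.387530440−-0.126509637)/0.014234 = -18.337839
  sinθ=0.206026, cosθ=0.978547
  F = (M+m)·ẍ + m·l·cosθ·θ̈ − m·l·sinθ·θ̇² = 19.660131 + -4.670537 − 0.000858 = 14.988736
step 2→3:
  ẍ = (ẋ'−ẋ)/dt = (-0.475261512−-0.456568493)/0.014234 = -1.313265
  θ̈ = (θ̇'−θ̇)/dt = (-0.345495570−-0.387530440)/0.014234 = 2.953131
  sinθ=0.204264, cosθ=0.978916
  F = (M+m)·ẍ + m·l·cosθ·θ̈ − m·l·sinθ·θ̇² = -1.125539 + 0.752429 − 0.007984 = -0.381095
step 3→4:
  ẍ = (ẋ'−ẋ)/dt = (-0.364789345−-0.475261512)/0.014234 = 7.761147
  θ̈ = (θ̇'−θ̇)/dt = (-0.417764162−-0.345495570)/0.014234 = -5.077181
  sinθ=0.198861, cosθ=0.980028
  F = (M+m)·ẍ + m·l·cosθ·θ̈ − m·l·sinθ·θ̇² = 6.651722 + -1.295085 − 0.006178 = 5.350459
step 4→5:
  ẍ = (ẋ'−ẋ)/dt = (-0.692843737−-0.364789345)/0.014234 = -23.047238
  θ̈ = (θ̇'−θ̇)/dt = (-0.104519114−-0.417764162)/0.014234 = 22.006818
  sinθ=0.194039, cosθ=0.980994
  F = (M+m)·ẍ + m·l·cosθ·θ̈ − m·l·sinθ·θ̇² = -19.752728 + 5.619022 − 0.008814 = -14.142520
step 5→6:
  ẍ = (ẋ'−ẋ)/dt = (-0.924131250−-0.692843737)/0.014234 = -16.248947
  θ̈ = (θ̇'−θ̇)/dt = (0.123006825−-0.104519114)/0.014234 = 15.984680
  sinθ=0.188202, cosθ=0.982130
  F = (M+m)·ẍ + m·l·cosθ·θ̈ − m·l·sinθ·θ̇² = -13.926225 + 4.086112 − 0.000535 = -9.840648
step 6→7:
  ẍ = (ẋ'−ẋ)/dt = (-0.887584539−-0.924131250)/0.014234 = 2.567564
  θ̈ = (θ̇'−θ̇)/dt = (0.114183344−0.123006825)/0.014234 = -0.619888
  sinθ=0.186741, cosθ=0.982409
  F = (M+m)·ẍ + m·l·cosθ·θ̈ − m·l·sinθ·θ̇² = 2.200541 + -0.158505 − 0.000735 = 2.041301
step 7→8:
  ẍ = (ẋ'−ẋ)/dt = (-0.997556604−-0.887584539)/0.014234 = -7.726013
  θ̈ = (θ̇'−θ̇)/dt = (0.234769499−0.114183344)/0.014234 = 8.471698
  sinθ=0.188460, cosθ=0.982081
  F = (M+m)·ẍ + m·l·cosθ·θ̈ − m·l·sinθ·θ̇² = -6.621610 + 2.165484 − 0.000640 = -4.456766

F_0 = -7.002092 N
F_1 = 14.988736 N
F_2 = -0.381095 N
F_3 = 5.350459 N
F_4 = -14.142520 N
F_5 = -9.840648 N
F_6 = 2.041301 N
F_7 = -4.456766 N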